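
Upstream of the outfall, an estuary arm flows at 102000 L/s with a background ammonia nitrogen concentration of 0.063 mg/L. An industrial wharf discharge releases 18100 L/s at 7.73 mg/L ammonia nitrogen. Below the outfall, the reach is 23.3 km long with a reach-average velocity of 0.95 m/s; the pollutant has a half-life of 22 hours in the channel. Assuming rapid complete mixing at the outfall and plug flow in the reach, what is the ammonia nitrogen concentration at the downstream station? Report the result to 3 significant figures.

0.983 mg/L

Conservation of mass: C = (102000·0.06300 + 18100·7.730) / 120100 = 146300/120100 = 1.218 mg/L.
Travel time t = 23.3·1000 / 0.95 = 24530 s = 6.813 h.
Half-life 22 h → k = ln 2 / 22 = 0.03151 h⁻¹ = 0.7562 d⁻¹.
Decay over the reach: 1.218·exp(−kt) = 1.218·0.8068 = 0.9831 mg/L.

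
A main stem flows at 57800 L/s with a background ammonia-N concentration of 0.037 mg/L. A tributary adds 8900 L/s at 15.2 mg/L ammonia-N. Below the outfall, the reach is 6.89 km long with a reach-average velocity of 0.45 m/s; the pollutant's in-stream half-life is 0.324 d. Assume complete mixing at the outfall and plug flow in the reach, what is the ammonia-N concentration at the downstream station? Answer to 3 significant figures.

1.41 mg/L

After mixing, C = (57800·0.03700 + 8900·15.20) / 66700 = 137400/66700 = 2.060 mg/L.
Travel time t = 6.89·1000 / 0.45 = 15310 s = 4.253 h.
Half-life 0.324 d → k = ln 2 / 0.324 = 2.139 d⁻¹.
Decay over the reach: 2.060·exp(−kt) = 2.060·0.6845 = 1.410 mg/L.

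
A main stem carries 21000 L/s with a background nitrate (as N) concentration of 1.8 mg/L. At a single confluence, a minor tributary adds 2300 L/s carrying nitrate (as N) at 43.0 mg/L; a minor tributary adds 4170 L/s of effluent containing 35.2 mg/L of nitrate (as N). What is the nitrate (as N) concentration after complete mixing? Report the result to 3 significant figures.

Mixed concentration C = ΣQC/ΣQ = (21000·1.800 + 2300·43.00 + 4170·35.20) / 27470 = 283500/27470 = 10.32 mg/L.

10.3 mg/L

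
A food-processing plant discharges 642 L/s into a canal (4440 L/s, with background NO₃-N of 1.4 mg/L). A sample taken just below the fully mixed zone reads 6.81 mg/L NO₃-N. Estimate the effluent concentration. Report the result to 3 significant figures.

44.2 mg/L

Mass balance: 4440·1.400 + 642.0·Cₑ = 5082·6.810
→ Cₑ = (5082·6.810 − 4440·1.400) / 642.0 = 44.22 mg/L.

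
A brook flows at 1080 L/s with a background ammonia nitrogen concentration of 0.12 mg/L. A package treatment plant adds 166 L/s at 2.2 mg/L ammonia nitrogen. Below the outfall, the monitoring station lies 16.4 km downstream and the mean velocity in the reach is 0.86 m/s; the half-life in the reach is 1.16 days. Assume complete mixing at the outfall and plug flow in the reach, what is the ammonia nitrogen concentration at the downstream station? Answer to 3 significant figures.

0.348 mg/L

Flow-weighted average: C = (1080·0.1200 + 166.0·2.200) / 1246 = 494.8/1246 = 0.3971 mg/L.
Travel time t = 16.4·1000 / 0.86 = 19070 s = 5.297 h.
Half-life 1.16 d → k = ln 2 / 1.16 = 0.5975 d⁻¹.
First-order decay: C = 0.3971·exp(−k·t) = 0.3971·0.8764 = 0.3480 mg/L.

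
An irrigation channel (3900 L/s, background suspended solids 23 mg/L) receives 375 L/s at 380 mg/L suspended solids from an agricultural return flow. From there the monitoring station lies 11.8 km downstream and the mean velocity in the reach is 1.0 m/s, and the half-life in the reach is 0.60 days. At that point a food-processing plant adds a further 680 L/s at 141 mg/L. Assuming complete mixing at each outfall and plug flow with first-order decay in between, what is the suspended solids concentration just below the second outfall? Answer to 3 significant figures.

Flow-weighted average: C = (3900·23.00 + 375.0·380.0) / 4275 = 232200/4275 = 54.32 mg/L; combined flow 4275 L/s.
Travel time t = 11.8·1000 / 1.0 = 11800 s = 3.278 h.
Half-life 0.60 d → k = ln 2 / 0.60 = 1.155 d⁻¹.
Applying C = C₀e^(−kt): 54.32 × 0.8540 = 46.39 mg/L.
Second outfall: C = (4275·46.39 + 680.0·141.0)/4955 = 59.37 mg/L.

59.4 mg/L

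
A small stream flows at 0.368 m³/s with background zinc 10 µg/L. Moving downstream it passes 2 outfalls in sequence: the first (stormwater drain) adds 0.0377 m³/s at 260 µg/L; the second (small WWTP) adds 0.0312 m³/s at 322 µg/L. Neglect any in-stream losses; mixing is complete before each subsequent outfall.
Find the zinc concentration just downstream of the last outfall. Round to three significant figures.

Below outfall 1: Q → 0.4057 m³/s, C = (0.3680·10.00 + 0.03770·260.0)/0.4057 = 33.23 µg/L.
Below outfall 2: Q → 0.4369 m³/s, C = (0.4057·33.23 + 0.03120·322.0)/0.4369 = 53.85 µg/L.

53.9 µg/L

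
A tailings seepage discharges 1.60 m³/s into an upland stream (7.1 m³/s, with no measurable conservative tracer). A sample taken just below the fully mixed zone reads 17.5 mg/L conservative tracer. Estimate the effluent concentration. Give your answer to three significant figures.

Mass balance: 7.100·0 + 1.600·Cₑ = 8.700·17.50
→ Cₑ = (8.700·17.50 − 7.100·0) / 1.600 = 95.16 mg/L.

95.2 mg/L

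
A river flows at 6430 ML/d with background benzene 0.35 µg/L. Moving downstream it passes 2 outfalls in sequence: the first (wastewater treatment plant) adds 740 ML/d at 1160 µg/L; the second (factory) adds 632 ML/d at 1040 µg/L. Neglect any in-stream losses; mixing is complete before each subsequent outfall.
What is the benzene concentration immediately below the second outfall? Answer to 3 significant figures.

195 µg/L

After outfall 1: Q = 6430 + 740.0 = 7170 ML/d; C = (6430·0.3500 + 740.0·1160)/7170 = 120.0 µg/L.
After outfall 2: Q = 7170 + 632.0 = 7802 ML/d; C = (7170·120.0 + 632.0·1040)/7802 = 194.6 µg/L.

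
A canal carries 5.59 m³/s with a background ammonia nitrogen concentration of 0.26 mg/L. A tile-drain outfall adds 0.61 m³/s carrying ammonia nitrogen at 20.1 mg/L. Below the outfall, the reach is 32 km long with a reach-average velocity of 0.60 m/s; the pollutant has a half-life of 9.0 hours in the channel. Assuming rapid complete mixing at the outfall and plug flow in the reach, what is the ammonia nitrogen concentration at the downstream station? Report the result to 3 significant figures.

0.707 mg/L

After mixing, C = (5.590·0.2600 + 0.6100·20.10) / 6.200 = 13.71/6.200 = 2.212 mg/L.
Travel time t = 32·1000 / 0.60 = 53330 s = 14.81 h.
Half-life 9.0 h → k = ln 2 / 9.0 = 0.07702 h⁻¹ = 1.848 d⁻¹.
First-order decay: C = 2.212·exp(−k·t) = 2.212·0.3195 = 0.7067 mg/L.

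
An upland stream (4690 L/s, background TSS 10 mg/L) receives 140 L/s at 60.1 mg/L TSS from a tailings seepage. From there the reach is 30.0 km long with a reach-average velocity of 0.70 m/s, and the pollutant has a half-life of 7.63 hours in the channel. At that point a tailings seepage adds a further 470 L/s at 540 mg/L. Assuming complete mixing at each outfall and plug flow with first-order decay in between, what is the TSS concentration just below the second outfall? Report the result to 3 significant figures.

Flow-weighted average: C = (4690·10.00 + 140.0·60.10) / 4830 = 55310/4830 = 11.45 mg/L; combined flow 4830 L/s.
Travel time t = 30.0·1000 / 0.70 = 42860 s = 11.90 h.
Half-life 7.63 h → k = ln 2 / 7.63 = 0.09084 h⁻¹ = 2.180 d⁻¹.
First-order decay: C = 11.45·exp(−k·t) = 11.45·0.3391 = 3.883 mg/L.
At the second outfall, C = (4830·3.883 + 470.0·540.0) / (4830 + 470.0) = 51.43 mg/L.

51.4 mg/L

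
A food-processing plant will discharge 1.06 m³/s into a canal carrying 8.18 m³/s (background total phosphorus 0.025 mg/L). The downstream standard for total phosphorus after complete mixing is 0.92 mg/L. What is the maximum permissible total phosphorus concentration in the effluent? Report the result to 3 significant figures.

At the limit, (Qr·Cr + Qe·Cₑ)/(Qr + Qe) = 0.92:
Cₑ = (9.240·0.92 − 8.180·0.02500) / 1.060 = 7.827 mg/L.

7.83 mg/L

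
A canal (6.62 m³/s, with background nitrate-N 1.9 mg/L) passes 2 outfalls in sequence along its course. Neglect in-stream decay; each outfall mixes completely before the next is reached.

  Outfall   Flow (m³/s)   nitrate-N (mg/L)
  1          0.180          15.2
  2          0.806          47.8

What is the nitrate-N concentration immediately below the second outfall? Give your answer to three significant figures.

Below outfall 1: Q → 6.800 m³/s, C = (6.620·1.900 + 0.1800·15.20)/6.800 = 2.252 mg/L.
Below outfall 2: Q → 7.606 m³/s, C = (6.800·2.252 + 0.8060·47.80)/7.606 = 7.079 mg/L.

7.08 mg/L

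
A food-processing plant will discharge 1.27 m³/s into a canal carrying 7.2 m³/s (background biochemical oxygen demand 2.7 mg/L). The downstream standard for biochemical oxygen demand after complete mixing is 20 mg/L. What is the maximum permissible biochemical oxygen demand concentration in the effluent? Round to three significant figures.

At the limit, (Qr·Cr + Qe·Cₑ)/(Qr + Qe) = 20:
Cₑ = (8.470·20 − 7.200·2.700) / 1.270 = 118.1 mg/L.

118 mg/L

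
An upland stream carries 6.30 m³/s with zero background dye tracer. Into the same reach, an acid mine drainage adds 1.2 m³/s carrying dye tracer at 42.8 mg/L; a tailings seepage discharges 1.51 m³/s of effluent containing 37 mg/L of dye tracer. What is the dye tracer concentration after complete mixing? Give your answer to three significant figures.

Mixed concentration C = ΣQC/ΣQ = (6.300·0 + 1.200·42.80 + 1.510·37.00) / 9.010 = 107.2/9.010 = 11.90 mg/L.

11.9 mg/L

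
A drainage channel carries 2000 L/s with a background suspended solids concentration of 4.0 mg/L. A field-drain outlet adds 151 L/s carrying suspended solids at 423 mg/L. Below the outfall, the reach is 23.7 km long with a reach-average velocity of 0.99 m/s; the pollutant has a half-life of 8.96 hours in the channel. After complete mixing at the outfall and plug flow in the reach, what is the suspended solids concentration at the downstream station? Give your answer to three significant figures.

Mixed concentration C = ΣQC/ΣQ = (2000·4.000 + 151.0·423.0) / 2151 = 71870/2151 = 33.41 mg/L.
Travel time t = 23.7·1000 / 0.99 = 23940 s = 6.650 h.
Half-life 8.96 h → k = ln 2 / 8.96 = 0.07736 h⁻¹ = 1.857 d⁻¹.
After decay, C = 33.41 × e^(−kt) = 33.41 × 0.5978 = 19.98 mg/L.

20.0 mg/L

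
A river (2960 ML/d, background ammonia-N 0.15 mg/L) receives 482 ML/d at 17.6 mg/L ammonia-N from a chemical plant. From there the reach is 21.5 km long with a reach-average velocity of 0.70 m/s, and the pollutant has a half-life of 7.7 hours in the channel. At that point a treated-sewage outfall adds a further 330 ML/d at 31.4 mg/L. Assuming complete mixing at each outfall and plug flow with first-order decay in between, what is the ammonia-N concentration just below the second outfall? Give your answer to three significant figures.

3.85 mg/L

Conservation of mass: C = (2960·0.1500 + 482.0·17.60) / 3442 = 8927/3442 = 2.594 mg/L; combined flow 3442 ML/d.
Travel time t = 21.5·1000 / 0.70 = 30710 s = 8.532 h.
Half-life 7.7 h → k = ln 2 / 7.7 = 0.09002 h⁻¹ = 2.160 d⁻¹.
After decay, C = 2.594 × e^(−kt) = 2.594 × 0.4639 = 1.203 mg/L.
At the second outfall, C = (3442·1.203 + 330.0·31.40) / (3442 + 330.0) = 3.845 mg/L.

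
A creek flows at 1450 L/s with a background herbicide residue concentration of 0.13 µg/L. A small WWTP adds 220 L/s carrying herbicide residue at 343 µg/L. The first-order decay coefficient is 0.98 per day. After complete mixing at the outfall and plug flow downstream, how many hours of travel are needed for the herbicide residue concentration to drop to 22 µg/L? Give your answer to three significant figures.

17.7 h

After mixing, C = (1450·0.1300 + 220.0·343.0) / 1670 = 75650/1670 = 45.30 µg/L.
45.30·exp(−k·t) = 22 → t = ln(45.30/22)/k = 63670 s = 17.69 h.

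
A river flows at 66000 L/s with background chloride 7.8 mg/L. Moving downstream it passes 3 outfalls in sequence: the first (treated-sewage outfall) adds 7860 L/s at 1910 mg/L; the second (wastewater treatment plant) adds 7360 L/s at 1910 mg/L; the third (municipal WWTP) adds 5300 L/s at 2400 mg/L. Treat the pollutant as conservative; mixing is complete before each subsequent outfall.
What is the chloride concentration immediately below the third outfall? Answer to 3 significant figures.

489 mg/L

After outfall 1: Q = 66000 + 7860 = 73860 L/s; C = (66000·7.800 + 7860·1910)/73860 = 210.2 mg/L.
After outfall 2: Q = 73860 + 7360 = 81220 L/s; C = (73860·210.2 + 7360·1910)/81220 = 364.3 mg/L.
After outfall 3: Q = 81220 + 5300 = 86520 L/s; C = (81220·364.3 + 5300·2400)/86520 = 489.0 mg/L.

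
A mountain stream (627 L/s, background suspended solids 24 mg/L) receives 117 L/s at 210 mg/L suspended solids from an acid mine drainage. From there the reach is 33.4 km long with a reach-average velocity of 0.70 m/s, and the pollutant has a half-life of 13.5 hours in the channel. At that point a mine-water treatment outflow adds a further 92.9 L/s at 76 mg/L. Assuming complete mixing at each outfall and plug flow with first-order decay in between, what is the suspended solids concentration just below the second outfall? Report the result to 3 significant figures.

Mass balance: C = (627.0·24.00 + 117.0·210.0) / 744.0 = 39620/744.0 = 53.25 mg/L; combined flow 744.0 L/s.
Travel time t = 33.4·1000 / 0.70 = 47710 s = 13.25 h.
Half-life 13.5 h → k = ln 2 / 13.5 = 0.05134 h⁻¹ = 1.232 d⁻¹.
First-order decay: C = 53.25·exp(−k·t) = 53.25·0.5064 = 26.96 mg/L.
At the second outfall, C = (744.0·26.96 + 92.90·76.00) / (744.0 + 92.90) = 32.41 mg/L.

32.4 mg/L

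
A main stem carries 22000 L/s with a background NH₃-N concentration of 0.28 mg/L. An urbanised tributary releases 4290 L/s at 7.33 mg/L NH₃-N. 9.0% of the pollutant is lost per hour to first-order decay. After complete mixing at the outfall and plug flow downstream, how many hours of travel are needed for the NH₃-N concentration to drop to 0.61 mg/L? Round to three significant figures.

9.04 h

Conservation of mass: C = (22000·0.2800 + 4290·7.330) / 26290 = 37610/26290 = 1.430 mg/L.
9.0%/h lost → k = −ln(1 − 0.09) = 0.09431 h⁻¹.
1.430·exp(−k·t) = 0.61 → t = ln(1.430/0.61)/k = 32530 s = 9.037 h.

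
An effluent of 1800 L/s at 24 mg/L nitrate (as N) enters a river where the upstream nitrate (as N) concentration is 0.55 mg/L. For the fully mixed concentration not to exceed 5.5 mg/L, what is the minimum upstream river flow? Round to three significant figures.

6730 L/s

Set C_mix = 5.5: (Q·0.5500 + 1800·24.00) / (Q + 1800) = 5.5
→ Q = 1800·(24.00 − 5.5)/(5.5 − 0.5500) = 6727 L/s.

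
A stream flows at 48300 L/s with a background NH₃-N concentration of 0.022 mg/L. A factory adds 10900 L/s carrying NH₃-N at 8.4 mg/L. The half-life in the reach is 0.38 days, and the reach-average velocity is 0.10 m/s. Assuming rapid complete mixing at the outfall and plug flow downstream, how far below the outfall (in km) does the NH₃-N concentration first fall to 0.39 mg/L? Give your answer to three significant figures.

6.58 km

After mixing, C = (48300·0.02200 + 10900·8.400) / 59200 = 92620/59200 = 1.565 mg/L.
Half-life 0.38 d → k = ln 2 / 0.38 = 1.824 d⁻¹.
Set 1.565·exp(−k·t) = 0.39 → t = ln(1.565/0.39)/k = 65800 s = 18.28 h.
Distance = v·t = 0.10·65800 = 6580 m = 6.580 km.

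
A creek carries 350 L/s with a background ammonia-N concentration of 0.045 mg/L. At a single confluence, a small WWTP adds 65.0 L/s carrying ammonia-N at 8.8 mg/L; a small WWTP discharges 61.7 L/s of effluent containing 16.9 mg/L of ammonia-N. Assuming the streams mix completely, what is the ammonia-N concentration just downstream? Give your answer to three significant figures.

After mixing, C = (350.0·0.04500 + 65.00·8.800 + 61.70·16.90) / 476.7 = 1630/476.7 = 3.420 mg/L.

3.42 mg/L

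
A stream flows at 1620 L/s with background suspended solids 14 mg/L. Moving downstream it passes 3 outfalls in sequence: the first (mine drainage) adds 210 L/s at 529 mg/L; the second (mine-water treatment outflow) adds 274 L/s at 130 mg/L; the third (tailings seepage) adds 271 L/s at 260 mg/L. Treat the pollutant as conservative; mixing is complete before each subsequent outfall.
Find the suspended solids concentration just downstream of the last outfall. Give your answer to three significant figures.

Below outfall 1: Q → 1830 L/s, C = (1620·14.00 + 210.0·529.0)/1830 = 73.10 mg/L.
Below outfall 2: Q → 2104 L/s, C = (1830·73.10 + 274.0·130.0)/2104 = 80.51 mg/L.
Below outfall 3: Q → 2375 L/s, C = (2104·80.51 + 271.0·260.0)/2375 = 101.0 mg/L.

101 mg/L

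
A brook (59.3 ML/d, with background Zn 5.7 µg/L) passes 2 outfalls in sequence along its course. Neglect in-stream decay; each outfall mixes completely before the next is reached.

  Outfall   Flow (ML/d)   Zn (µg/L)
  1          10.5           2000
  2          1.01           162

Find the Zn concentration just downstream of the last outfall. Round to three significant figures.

Outfall 1: combined Q = 69.80 ML/d; C = (59.30·5.700 + 10.50·2000)/69.80 = 305.7 µg/L.
Outfall 2: combined Q = 70.81 ML/d; C = (69.80·305.7 + 1.010·162.0)/70.81 = 303.7 µg/L.

304 µg/L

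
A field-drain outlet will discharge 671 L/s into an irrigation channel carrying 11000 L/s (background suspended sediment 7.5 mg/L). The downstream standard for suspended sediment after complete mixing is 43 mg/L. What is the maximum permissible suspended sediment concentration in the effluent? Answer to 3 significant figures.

At the limit, (Qr·Cr + Qe·Cₑ)/(Qr + Qe) = 43:
Cₑ = (11670·43 − 11000·7.500) / 671.0 = 625.0 mg/L.

625 mg/L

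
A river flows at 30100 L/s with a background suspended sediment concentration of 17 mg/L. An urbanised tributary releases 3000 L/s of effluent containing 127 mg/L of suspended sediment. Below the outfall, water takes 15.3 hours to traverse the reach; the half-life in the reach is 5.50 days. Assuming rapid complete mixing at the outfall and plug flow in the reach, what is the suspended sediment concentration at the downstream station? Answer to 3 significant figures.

Flow-weighted average: C = (30100·17.00 + 3000·127.0) / 33100 = 892700/33100 = 26.97 mg/L.
Half-life 5.50 d → k = ln 2 / 5.50 = 0.1260 d⁻¹.
First-order decay: C = 26.97·exp(−k·t) = 26.97·0.9228 = 24.89 mg/L.

24.9 mg/L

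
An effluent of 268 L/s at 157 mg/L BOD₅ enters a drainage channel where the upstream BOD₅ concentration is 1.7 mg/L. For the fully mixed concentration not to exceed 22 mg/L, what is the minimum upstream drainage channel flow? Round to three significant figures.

1780 L/s

Set C_mix = 22: (Q·1.700 + 268.0·157.0) / (Q + 268.0) = 22
→ Q = 268.0·(157.0 − 22)/(22 − 1.700) = 1782 L/s.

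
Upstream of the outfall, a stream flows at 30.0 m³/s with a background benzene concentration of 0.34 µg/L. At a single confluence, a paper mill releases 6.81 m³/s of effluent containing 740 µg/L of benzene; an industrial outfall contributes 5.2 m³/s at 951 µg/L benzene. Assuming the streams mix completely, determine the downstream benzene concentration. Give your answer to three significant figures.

Flow-weighted average: C = (30.00·0.3400 + 6.810·740.0 + 5.200·951.0) / 42.01 = 9995/42.01 = 237.9 µg/L.

238 µg/L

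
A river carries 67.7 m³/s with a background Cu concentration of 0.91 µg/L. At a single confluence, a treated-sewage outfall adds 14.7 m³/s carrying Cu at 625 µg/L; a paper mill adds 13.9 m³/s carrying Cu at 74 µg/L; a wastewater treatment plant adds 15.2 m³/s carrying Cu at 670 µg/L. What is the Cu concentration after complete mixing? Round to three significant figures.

Flow-weighted average: C = (67.70·0.9100 + 14.70·625.0 + 13.90·74.00 + 15.20·670.0) / 111.5 = 20460/111.5 = 183.5 µg/L.

184 µg/L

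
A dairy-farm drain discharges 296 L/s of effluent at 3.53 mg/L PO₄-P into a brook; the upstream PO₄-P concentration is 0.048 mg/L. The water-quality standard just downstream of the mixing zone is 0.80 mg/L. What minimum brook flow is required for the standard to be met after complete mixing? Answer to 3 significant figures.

1070 L/s

Set C_mix = 0.80: (Q·0.04800 + 296.0·3.530) / (Q + 296.0) = 0.80
→ Q = 296.0·(3.530 − 0.80)/(0.80 − 0.04800) = 1075 L/s.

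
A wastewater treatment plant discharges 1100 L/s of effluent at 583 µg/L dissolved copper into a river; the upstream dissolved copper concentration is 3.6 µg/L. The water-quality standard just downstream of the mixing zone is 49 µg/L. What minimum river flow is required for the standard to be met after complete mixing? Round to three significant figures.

12900 L/s

Set C_mix = 49: (Q·3.600 + 1100·583.0) / (Q + 1100) = 49
→ Q = 1100·(583.0 − 49)/(49 − 3.600) = 12940 L/s.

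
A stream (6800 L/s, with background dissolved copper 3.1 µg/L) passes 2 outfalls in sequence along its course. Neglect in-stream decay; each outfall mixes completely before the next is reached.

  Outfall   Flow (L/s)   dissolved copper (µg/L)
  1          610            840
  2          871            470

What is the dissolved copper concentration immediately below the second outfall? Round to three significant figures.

Outfall 1: combined Q = 7410 L/s; C = (6800·3.100 + 610.0·840.0)/7410 = 71.99 µg/L.
Outfall 2: combined Q = 8281 L/s; C = (7410·71.99 + 871.0·470.0)/8281 = 113.9 µg/L.

114 µg/L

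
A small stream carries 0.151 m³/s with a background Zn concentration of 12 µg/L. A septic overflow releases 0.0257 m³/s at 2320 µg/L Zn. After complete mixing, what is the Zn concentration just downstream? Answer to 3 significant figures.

Mixed concentration C = ΣQC/ΣQ = (0.1510·12.00 + 0.02570·2320) / 0.1767 = 61.44/0.1767 = 347.7 µg/L.

348 µg/L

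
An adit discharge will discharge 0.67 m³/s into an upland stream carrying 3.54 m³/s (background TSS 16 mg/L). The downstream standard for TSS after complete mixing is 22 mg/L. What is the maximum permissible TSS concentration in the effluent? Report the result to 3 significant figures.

At the limit, (Qr·Cr + Qe·Cₑ)/(Qr + Qe) = 22:
Cₑ = (4.210·22 − 3.540·16.00) / 0.6700 = 53.70 mg/L.

53.7 mg/L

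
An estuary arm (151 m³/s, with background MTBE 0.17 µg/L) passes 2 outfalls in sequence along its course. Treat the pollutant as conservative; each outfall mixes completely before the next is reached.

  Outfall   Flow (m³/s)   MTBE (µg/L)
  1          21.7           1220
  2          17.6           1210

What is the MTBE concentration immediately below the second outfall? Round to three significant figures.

251 µg/L

Outfall 1: combined Q = 172.7 m³/s; C = (151.0·0.1700 + 21.70·1220)/172.7 = 153.4 µg/L.
Outfall 2: combined Q = 190.3 m³/s; C = (172.7·153.4 + 17.60·1210)/190.3 = 251.2 µg/L.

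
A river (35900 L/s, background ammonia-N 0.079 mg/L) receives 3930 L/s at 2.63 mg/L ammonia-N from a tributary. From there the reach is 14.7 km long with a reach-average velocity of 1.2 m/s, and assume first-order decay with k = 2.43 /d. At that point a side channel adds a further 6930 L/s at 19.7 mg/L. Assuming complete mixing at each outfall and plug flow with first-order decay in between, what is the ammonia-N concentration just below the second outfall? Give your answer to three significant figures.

Mass balance: C = (35900·0.07900 + 3930·2.630) / 39830 = 13170/39830 = 0.3307 mg/L; combined flow 39830 L/s.
Travel time t = 14.7·1000 / 1.2 = 12250 s = 3.403 h.
Applying C = C₀e^(−kt): 0.3307 × 0.7086 = 0.2343 mg/L.
Second outfall: C = (39830·0.2343 + 6930·19.70)/46760 = 3.119 mg/L.

3.12 mg/L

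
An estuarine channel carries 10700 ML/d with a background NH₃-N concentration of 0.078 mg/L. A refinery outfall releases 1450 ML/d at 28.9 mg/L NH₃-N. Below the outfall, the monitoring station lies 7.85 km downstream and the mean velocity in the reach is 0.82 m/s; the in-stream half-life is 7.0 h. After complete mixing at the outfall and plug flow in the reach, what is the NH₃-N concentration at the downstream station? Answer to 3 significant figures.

Conservation of mass: C = (10700·0.07800 + 1450·28.90) / 12150 = 42740/12150 = 3.518 mg/L.
Travel time t = 7.85·1000 / 0.82 = 9573 s = 2.659 h.
Half-life 7.0 h → k = ln 2 / 7.0 = 0.09902 h⁻¹ = 2.377 d⁻¹.
Applying C = C₀e^(−kt): 3.518 × 0.7685 = 2.703 mg/L.

2.70 mg/L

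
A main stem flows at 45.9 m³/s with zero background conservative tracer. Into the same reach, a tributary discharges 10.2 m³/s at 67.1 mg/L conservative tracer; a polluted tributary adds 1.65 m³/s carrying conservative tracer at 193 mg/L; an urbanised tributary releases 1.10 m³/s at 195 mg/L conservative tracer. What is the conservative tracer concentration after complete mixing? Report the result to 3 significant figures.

20.7 mg/L

Conservation of mass: C = (45.90·0 + 10.20·67.10 + 1.650·193.0 + 1.100·195.0) / 58.85 = 1217/58.85 = 20.69 mg/L.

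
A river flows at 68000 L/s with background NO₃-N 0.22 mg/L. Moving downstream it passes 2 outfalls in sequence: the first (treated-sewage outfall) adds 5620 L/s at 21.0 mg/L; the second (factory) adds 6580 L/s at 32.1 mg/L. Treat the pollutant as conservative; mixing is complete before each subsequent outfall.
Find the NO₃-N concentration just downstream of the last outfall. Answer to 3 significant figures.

Outfall 1: combined Q = 73620 L/s; C = (68000·0.2200 + 5620·21.00)/73620 = 1.806 mg/L.
Outfall 2: combined Q = 80200 L/s; C = (73620·1.806 + 6580·32.10)/80200 = 4.292 mg/L.

4.29 mg/L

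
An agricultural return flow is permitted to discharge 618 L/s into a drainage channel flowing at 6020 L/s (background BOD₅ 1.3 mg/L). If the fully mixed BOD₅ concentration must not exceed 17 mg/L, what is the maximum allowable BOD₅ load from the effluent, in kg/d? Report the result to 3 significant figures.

Mass balance at the limit: 6020·1.300 + 618.0·Cₑ = 6638·17 → Cₑ = 169.9 mg/L.
618.0 L/s = 0.6180 m³/s. Load = 0.6180 m³/s × 169.9 g/m³ × 86 400 s/d = 9074 kg/d.

9070 kg/d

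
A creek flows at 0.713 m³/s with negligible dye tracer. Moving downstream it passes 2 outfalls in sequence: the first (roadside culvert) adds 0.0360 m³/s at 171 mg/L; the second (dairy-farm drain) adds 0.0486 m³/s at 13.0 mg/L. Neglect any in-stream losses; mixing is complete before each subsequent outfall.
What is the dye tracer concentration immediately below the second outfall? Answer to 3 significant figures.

8.51 mg/L

After outfall 1: Q = 0.7130 + 0.03600 = 0.7490 m³/s; C = (0.7130·0 + 0.03600·171.0)/0.7490 = 8.219 mg/L.
After outfall 2: Q = 0.7490 + 0.04860 = 0.7976 m³/s; C = (0.7490·8.219 + 0.04860·13.00)/0.7976 = 8.510 mg/L.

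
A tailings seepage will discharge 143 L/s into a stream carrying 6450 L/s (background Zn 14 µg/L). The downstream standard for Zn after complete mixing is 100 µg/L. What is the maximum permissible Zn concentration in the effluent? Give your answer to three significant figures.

3980 µg/L

At the limit, (Qr·Cr + Qe·Cₑ)/(Qr + Qe) = 100:
Cₑ = (6593·100 − 6450·14.00) / 143.0 = 3979 µg/L.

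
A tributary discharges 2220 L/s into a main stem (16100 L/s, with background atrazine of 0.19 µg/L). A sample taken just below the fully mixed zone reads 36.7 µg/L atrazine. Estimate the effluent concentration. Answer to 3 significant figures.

Mass balance: 16100·0.1900 + 2220·Cₑ = 18320·36.70
→ Cₑ = (18320·36.70 − 16100·0.1900) / 2220 = 301.5 µg/L.

301 µg/L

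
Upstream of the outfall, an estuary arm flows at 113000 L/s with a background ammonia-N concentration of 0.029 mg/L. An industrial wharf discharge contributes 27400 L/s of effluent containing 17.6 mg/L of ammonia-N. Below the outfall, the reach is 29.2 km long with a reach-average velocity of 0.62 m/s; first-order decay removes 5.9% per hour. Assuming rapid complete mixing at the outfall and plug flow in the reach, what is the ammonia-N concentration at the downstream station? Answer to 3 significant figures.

1.56 mg/L

Flow-weighted average: C = (113000·0.02900 + 27400·17.60) / 140400 = 485500/140400 = 3.458 mg/L.
Travel time t = 29.2·1000 / 0.62 = 47100 s = 13.08 h.
5.9%/h lost → k = −ln(1 − 0.059) = 0.06081 h⁻¹.
Decay over the reach: 3.458·exp(−kt) = 3.458·0.4513 = 1.561 mg/L.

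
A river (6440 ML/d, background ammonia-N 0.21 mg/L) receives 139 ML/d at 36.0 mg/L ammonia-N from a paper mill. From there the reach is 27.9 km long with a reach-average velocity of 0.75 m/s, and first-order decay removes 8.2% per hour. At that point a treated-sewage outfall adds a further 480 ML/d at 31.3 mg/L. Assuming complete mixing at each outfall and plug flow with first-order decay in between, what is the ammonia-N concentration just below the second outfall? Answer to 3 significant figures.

2.50 mg/L

Conservation of mass: C = (6440·0.2100 + 139.0·36.00) / 6579 = 6356/6579 = 0.9662 mg/L; combined flow 6579 ML/d.
Travel time t = 27.9·1000 / 0.75 = 37200 s = 10.33 h.
8.2%/h lost → k = −ln(1 − 0.082) = 0.08556 h⁻¹.
After decay, C = 0.9662 × e^(−kt) = 0.9662 × 0.4131 = 0.3991 mg/L.
Second outfall: C = (6579·0.3991 + 480.0·31.30)/7059 = 2.500 mg/L.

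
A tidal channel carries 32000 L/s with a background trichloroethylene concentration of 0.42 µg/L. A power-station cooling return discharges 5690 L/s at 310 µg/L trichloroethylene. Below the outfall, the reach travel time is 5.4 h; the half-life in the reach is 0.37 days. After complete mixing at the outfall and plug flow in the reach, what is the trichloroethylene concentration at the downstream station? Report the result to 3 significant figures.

Flow-weighted average: C = (32000·0.4200 + 5690·310.0) / 37690 = 1777000/37690 = 47.16 µg/L.
Half-life 0.37 d → k = ln 2 / 0.37 = 1.873 d⁻¹.
After decay, C = 47.16 × e^(−kt) = 47.16 × 0.6561 = 30.94 µg/L.

30.9 µg/L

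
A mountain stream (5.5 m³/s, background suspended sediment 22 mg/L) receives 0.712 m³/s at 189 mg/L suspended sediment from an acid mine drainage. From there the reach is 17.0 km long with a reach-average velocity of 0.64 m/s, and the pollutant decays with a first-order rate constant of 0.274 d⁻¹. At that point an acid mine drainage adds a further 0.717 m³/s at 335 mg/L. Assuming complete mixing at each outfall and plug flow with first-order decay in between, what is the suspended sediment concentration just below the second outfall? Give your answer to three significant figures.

68.6 mg/L

Mixed concentration C = ΣQC/ΣQ = (5.500·22.00 + 0.7120·189.0) / 6.212 = 255.6/6.212 = 41.14 mg/L; combined flow 6.212 m³/s.
Travel time t = 17.0·1000 / 0.64 = 26560 s = 7.378 h.
After decay, C = 41.14 × e^(−kt) = 41.14 × 0.9192 = 37.82 mg/L.
Second outfall: C = (6.212·37.82 + 0.7170·335.0)/6.929 = 68.57 mg/L.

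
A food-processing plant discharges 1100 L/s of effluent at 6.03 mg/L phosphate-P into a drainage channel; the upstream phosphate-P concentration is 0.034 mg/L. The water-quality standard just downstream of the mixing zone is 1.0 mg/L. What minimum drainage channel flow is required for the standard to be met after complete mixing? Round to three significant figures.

Set C_mix = 1.0: (Q·0.03400 + 1100·6.030) / (Q + 1100) = 1.0
→ Q = 1100·(6.030 − 1.0)/(1.0 − 0.03400) = 5728 L/s.

5730 L/s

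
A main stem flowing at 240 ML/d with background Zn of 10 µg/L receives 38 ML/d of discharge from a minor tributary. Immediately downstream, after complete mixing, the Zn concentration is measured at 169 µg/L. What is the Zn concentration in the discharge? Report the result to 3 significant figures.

1170 µg/L

Mass balance: 240.0·10.00 + 38.00·Cₑ = 278.0·169.0
→ Cₑ = (278.0·169.0 − 240.0·10.00) / 38.00 = 1173 µg/L.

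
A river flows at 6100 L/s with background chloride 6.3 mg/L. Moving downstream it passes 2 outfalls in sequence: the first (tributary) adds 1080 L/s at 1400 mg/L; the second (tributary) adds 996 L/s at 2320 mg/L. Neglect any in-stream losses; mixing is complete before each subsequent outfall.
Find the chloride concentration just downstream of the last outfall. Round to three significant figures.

472 mg/L

Outfall 1: combined Q = 7180 L/s; C = (6100·6.300 + 1080·1400)/7180 = 215.9 mg/L.
Outfall 2: combined Q = 8176 L/s; C = (7180·215.9 + 996.0·2320)/8176 = 472.3 mg/L.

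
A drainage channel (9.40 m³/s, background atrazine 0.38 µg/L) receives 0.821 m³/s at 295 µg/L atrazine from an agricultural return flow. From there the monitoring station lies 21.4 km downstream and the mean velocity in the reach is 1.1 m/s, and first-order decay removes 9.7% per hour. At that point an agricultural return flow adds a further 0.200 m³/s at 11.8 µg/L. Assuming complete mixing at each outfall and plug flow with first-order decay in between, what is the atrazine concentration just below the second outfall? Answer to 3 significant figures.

13.8 µg/L

Mixed concentration C = ΣQC/ΣQ = (9.400·0.3800 + 0.8210·295.0) / 10.22 = 245.8/10.22 = 24.05 µg/L; combined flow 10.22 m³/s.
Travel time t = 21.4·1000 / 1.1 = 19450 s = 5.404 h.
9.7%/h lost → k = −ln(1 − 0.097) = 0.1020 h⁻¹.
First-order decay: C = 24.05·exp(−k·t) = 24.05·0.5761 = 13.85 µg/L.
At the second outfall, C = (10.22·13.85 + 0.2000·11.80) / (10.22 + 0.2000) = 13.81 µg/L.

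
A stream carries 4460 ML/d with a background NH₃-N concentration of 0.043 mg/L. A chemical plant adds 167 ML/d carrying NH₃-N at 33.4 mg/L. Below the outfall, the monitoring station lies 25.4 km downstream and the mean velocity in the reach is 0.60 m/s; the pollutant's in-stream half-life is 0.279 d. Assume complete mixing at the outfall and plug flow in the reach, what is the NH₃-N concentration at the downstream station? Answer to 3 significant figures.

0.369 mg/L

Mass balance: C = (4460·0.04300 + 167.0·33.40) / 4627 = 5770/4627 = 1.247 mg/L.
Travel time t = 25.4·1000 / 0.60 = 42330 s = 11.76 h.
Half-life 0.279 d → k = ln 2 / 0.279 = 2.484 d⁻¹.
Decay over the reach: 1.247·exp(−kt) = 1.247·0.2960 = 0.3691 mg/L.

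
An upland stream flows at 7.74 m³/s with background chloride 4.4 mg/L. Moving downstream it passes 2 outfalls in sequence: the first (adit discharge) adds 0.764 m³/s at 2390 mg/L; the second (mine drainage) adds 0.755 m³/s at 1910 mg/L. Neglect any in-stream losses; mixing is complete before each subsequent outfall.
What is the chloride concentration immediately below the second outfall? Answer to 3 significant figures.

357 mg/L

Below outfall 1: Q → 8.504 m³/s, C = (7.740·4.400 + 0.7640·2390)/8.504 = 218.7 mg/L.
Below outfall 2: Q → 9.259 m³/s, C = (8.504·218.7 + 0.7550·1910)/9.259 = 356.6 mg/L.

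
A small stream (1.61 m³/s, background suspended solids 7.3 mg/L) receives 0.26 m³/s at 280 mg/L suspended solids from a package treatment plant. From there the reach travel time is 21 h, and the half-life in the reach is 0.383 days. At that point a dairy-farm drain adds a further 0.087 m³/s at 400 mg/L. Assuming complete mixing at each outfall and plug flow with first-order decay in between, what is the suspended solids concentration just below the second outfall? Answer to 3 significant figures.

Mixed concentration C = ΣQC/ΣQ = (1.610·7.300 + 0.2600·280.0) / 1.870 = 84.55/1.870 = 45.22 mg/L; combined flow 1.870 m³/s.
Half-life 0.383 d → k = ln 2 / 0.383 = 1.810 d⁻¹.
After decay, C = 45.22 × e^(−kt) = 45.22 × 0.2052 = 9.280 mg/L.
At the second outfall, C = (1.870·9.280 + 0.08700·400.0) / (1.870 + 0.08700) = 26.65 mg/L.

26.6 mg/L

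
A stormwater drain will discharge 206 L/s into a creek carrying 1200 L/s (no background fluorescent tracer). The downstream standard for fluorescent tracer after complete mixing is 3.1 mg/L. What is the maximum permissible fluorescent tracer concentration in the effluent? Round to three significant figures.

At the limit, (Qr·Cr + Qe·Cₑ)/(Qr + Qe) = 3.1:
Cₑ = (1406·3.1 − 1200·0) / 206.0 = 21.16 mg/L.

21.2 mg/L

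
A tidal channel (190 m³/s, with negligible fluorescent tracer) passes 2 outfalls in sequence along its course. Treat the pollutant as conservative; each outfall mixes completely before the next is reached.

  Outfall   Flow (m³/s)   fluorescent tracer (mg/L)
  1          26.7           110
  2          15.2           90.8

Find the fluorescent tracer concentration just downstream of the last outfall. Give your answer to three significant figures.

18.6 mg/L

Below outfall 1: Q → 216.7 m³/s, C = (190.0·0 + 26.70·110.0)/216.7 = 13.55 mg/L.
Below outfall 2: Q → 231.9 m³/s, C = (216.7·13.55 + 15.20·90.80)/231.9 = 18.62 mg/L.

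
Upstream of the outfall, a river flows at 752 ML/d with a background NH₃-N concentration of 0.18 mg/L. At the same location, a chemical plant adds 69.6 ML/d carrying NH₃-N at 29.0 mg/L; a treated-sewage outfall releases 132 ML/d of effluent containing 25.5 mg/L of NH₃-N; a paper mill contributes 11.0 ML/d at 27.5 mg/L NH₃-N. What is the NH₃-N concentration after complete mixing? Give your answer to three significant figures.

Conservation of mass: C = (752.0·0.1800 + 69.60·29.00 + 132.0·25.50 + 11.00·27.50) / 964.6 = 5822/964.6 = 6.036 mg/L.

6.04 mg/L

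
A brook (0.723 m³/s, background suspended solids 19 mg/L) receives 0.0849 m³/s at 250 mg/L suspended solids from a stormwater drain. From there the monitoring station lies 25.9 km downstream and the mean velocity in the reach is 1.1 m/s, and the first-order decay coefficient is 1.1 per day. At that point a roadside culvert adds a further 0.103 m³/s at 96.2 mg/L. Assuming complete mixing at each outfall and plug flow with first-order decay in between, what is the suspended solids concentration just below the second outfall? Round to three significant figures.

After mixing, C = (0.7230·19.00 + 0.08490·250.0) / 0.8079 = 34.96/0.8079 = 43.28 mg/L; combined flow 0.8079 m³/s.
Travel time t = 25.9·1000 / 1.1 = 23550 s = 6.540 h.
Applying C = C₀e^(−kt): 43.28 × 0.7410 = 32.07 mg/L.
Second outfall: C = (0.8079·32.07 + 0.1030·96.20)/0.9109 = 39.32 mg/L.

39.3 mg/L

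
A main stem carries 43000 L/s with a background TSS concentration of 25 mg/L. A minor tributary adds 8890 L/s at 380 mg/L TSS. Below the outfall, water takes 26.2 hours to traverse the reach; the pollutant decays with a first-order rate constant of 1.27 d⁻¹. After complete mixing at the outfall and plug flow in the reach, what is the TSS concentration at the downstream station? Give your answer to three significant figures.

Mass balance: C = (43000·25.00 + 8890·380.0) / 51890 = 4453000/51890 = 85.82 mg/L.
After decay, C = 85.82 × e^(−kt) = 85.82 × 0.2500 = 21.45 mg/L.

21.5 mg/L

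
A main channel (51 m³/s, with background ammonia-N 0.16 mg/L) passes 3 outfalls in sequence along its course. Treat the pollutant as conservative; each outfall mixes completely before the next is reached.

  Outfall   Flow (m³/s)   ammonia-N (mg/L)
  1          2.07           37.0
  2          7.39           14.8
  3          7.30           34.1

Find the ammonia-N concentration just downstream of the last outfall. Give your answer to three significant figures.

6.54 mg/L

Below outfall 1: Q → 53.07 m³/s, C = (51.00·0.1600 + 2.070·37.00)/53.07 = 1.597 mg/L.
Below outfall 2: Q → 60.46 m³/s, C = (53.07·1.597 + 7.390·14.80)/60.46 = 3.211 mg/L.
Below outfall 3: Q → 67.76 m³/s, C = (60.46·3.211 + 7.300·34.10)/67.76 = 6.539 mg/L.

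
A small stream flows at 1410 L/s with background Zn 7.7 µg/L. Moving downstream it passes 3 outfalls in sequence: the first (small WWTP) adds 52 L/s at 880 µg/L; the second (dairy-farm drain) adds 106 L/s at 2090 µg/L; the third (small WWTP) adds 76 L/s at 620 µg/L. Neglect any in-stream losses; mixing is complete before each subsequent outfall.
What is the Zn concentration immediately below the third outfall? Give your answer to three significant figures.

Below outfall 1: Q → 1462 L/s, C = (1410·7.700 + 52.00·880.0)/1462 = 38.73 µg/L.
Below outfall 2: Q → 1568 L/s, C = (1462·38.73 + 106.0·2090)/1568 = 177.4 µg/L.
Below outfall 3: Q → 1644 L/s, C = (1568·177.4 + 76.00·620.0)/1644 = 197.9 µg/L.

198 µg/L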